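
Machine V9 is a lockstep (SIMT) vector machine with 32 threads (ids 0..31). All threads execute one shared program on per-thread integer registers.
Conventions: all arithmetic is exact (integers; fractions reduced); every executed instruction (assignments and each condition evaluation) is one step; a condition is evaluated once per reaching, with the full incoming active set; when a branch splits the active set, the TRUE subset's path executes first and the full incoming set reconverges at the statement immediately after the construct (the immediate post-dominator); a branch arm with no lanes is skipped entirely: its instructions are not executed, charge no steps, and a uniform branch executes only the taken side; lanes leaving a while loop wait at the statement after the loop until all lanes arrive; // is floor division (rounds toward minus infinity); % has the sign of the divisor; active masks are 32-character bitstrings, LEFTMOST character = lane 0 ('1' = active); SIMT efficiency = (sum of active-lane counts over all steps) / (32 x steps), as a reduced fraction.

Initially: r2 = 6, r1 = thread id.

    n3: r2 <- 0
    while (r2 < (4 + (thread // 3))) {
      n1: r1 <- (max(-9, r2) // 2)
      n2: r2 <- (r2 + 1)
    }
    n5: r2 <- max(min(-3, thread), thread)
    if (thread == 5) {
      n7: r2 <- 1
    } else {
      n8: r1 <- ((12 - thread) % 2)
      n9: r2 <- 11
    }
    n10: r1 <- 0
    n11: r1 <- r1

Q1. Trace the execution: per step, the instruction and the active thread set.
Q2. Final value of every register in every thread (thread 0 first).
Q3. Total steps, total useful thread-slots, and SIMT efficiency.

step 0: r2 <- 0                      11111111111111111111111111111111
step 1: eval (r2 < (4 + (thread // 3))) 11111111111111111111111111111111
step 2: r1 <- (max(-9, r2) // 2)     11111111111111111111111111111111
step 3: r2 <- (r2 + 1)               11111111111111111111111111111111
step 4: eval (r2 < (4 + (thread // 3))) 11111111111111111111111111111111
step 5: r1 <- (max(-9, r2) // 2)     11111111111111111111111111111111
step 6: r2 <- (r2 + 1)               11111111111111111111111111111111
step 7: eval (r2 < (4 + (thread // 3))) 11111111111111111111111111111111
step 8: r1 <- (max(-9, r2) // 2)     11111111111111111111111111111111
step 9: r2 <- (r2 + 1)               11111111111111111111111111111111
step 10: eval (r2 < (4 + (thread // 3))) 11111111111111111111111111111111
step 11: r1 <- (max(-9, r2) // 2)     11111111111111111111111111111111
step 12: r2 <- (r2 + 1)               11111111111111111111111111111111
step 13: eval (r2 < (4 + (thread // 3))) 11111111111111111111111111111111
step 14: r1 <- (max(-9, r2) // 2)     00011111111111111111111111111111
step 15: r2 <- (r2 + 1)               00011111111111111111111111111111
step 16: eval (r2 < (4 + (thread // 3))) 00011111111111111111111111111111
step 17: r1 <- (max(-9, r2) // 2)     00000011111111111111111111111111
step 18: r2 <- (r2 + 1)               00000011111111111111111111111111
step 19: eval (r2 < (4 + (thread // 3))) 00000011111111111111111111111111
step 20: r1 <- (max(-9, r2) // 2)     00000000011111111111111111111111
step 21: r2 <- (r2 + 1)               00000000011111111111111111111111
step 22: eval (r2 < (4 + (thread // 3))) 00000000011111111111111111111111
step 23: r1 <- (max(-9, r2) // 2)     00000000000011111111111111111111
step 24: r2 <- (r2 + 1)               00000000000011111111111111111111
step 25: eval (r2 < (4 + (thread // 3))) 00000000000011111111111111111111
step 26: r1 <- (max(-9, r2) // 2)     00000000000000011111111111111111
step 27: r2 <- (r2 + 1)               00000000000000011111111111111111
step 28: eval (r2 < (4 + (thread // 3))) 00000000000000011111111111111111
step 29: r1 <- (max(-9, r2) // 2)     00000000000000000011111111111111
step 30: r2 <- (r2 + 1)               00000000000000000011111111111111
step 31: eval (r2 < (4 + (thread // 3))) 00000000000000000011111111111111
step 32: r1 <- (max(-9, r2) // 2)     00000000000000000000011111111111
step 33: r2 <- (r2 + 1)               00000000000000000000011111111111
step 34: eval (r2 < (4 + (thread // 3))) 00000000000000000000011111111111
step 35: r1 <- (max(-9, r2) // 2)     00000000000000000000000011111111
step 36: r2 <- (r2 + 1)               00000000000000000000000011111111
step 37: eval (r2 < (4 + (thread // 3))) 00000000000000000000000011111111
step 38: r1 <- (max(-9, r2) // 2)     00000000000000000000000000011111
step 39: r2 <- (r2 + 1)               00000000000000000000000000011111
step 40: eval (r2 < (4 + (thread // 3))) 00000000000000000000000000011111
step 41: r1 <- (max(-9, r2) // 2)     00000000000000000000000000000011
step 42: r2 <- (r2 + 1)               00000000000000000000000000000011
step 43: eval (r2 < (4 + (thread // 3))) 00000000000000000000000000000011
step 44: r2 <- max(min(-3, thread), thread) 11111111111111111111111111111111
step 45: eval (thread == 5)           11111111111111111111111111111111
step 46: r2 <- 1                      00000100000000000000000000000000
step 47: r1 <- ((12 - thread) % 2)    11111011111111111111111111111111
step 48: r2 <- 11                     11111011111111111111111111111111
step 49: r1 <- 0                      11111111111111111111111111111111
step 50: r1 <- r1                     11111111111111111111111111111111

Answer: 51 steps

r2: 11,11,11,11,11,1,11,11,11,11,11,11,11,11,11,11,11,11,11,11,11,11,11,11,11,11,11,11,11,11,11,11
r1: 0,0,0,0,0,0,0,0,0,0,0,0,0,0,0,0,0,0,0,0,0,0,0,0,0,0,0,0,0,0,0,0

steps = 51; useful = 1104; efficiency = 1104/1632 = 23/34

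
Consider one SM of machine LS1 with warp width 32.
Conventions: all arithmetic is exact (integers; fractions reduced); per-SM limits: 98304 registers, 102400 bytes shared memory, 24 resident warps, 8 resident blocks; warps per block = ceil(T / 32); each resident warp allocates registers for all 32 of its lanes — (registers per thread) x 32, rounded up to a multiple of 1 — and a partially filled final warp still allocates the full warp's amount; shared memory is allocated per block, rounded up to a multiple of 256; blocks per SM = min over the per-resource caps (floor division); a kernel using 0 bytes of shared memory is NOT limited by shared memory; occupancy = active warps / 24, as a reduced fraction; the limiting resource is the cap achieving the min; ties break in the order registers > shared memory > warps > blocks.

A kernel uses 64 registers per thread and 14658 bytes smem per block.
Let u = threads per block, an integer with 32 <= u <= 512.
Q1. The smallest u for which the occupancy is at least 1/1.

Answer: u = 97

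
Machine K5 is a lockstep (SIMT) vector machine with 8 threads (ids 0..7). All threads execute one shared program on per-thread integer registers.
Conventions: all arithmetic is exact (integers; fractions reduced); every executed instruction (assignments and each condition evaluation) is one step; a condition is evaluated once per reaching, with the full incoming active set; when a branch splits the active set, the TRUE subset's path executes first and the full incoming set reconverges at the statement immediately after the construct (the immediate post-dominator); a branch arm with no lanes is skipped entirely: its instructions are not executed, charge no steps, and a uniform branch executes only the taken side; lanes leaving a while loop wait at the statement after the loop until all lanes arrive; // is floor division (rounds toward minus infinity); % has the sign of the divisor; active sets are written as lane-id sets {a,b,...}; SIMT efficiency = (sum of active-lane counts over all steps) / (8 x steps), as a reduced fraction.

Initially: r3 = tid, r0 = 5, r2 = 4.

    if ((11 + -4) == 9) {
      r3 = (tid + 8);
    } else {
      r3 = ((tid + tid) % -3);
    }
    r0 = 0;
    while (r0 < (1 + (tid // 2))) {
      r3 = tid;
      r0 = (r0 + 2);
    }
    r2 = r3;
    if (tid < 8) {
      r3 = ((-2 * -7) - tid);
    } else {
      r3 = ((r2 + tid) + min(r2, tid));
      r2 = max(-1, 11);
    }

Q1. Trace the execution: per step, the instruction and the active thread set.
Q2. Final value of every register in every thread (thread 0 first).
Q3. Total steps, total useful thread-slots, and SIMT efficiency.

step 0: eval ((11 + -4) == 9)        {0,1,2,3,4,5,6,7}
step 1: r3 <- ((tid + tid) % -3)     {0,1,2,3,4,5,6,7}
step 2: r0 <- 0                      {0,1,2,3,4,5,6,7}
step 3: eval (r0 < (1 + (tid // 2))) {0,1,2,3,4,5,6,7}
step 4: r3 <- tid                    {0,1,2,3,4,5,6,7}
step 5: r0 <- (r0 + 2)               {0,1,2,3,4,5,6,7}
step 6: eval (r0 < (1 + (tid // 2))) {0,1,2,3,4,5,6,7}
step 7: r3 <- tid                    {4,5,6,7}
step 8: r0 <- (r0 + 2)               {4,5,6,7}
step 9: eval (r0 < (1 + (tid // 2))) {4,5,6,7}
step 10: r2 <- r3                     {0,1,2,3,4,5,6,7}
step 11: eval (tid < 8)               {0,1,2,3,4,5,6,7}
step 12: r3 <- ((-2 * -7) - tid)      {0,1,2,3,4,5,6,7}

Answer: 13 steps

r3: 14,13,12,11,10,9,8,7
r0: 2,2,2,2,4,4,4,4
r2: 0,1,2,3,4,5,6,7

steps = 13; useful = 92; efficiency = 92/104 = 23/26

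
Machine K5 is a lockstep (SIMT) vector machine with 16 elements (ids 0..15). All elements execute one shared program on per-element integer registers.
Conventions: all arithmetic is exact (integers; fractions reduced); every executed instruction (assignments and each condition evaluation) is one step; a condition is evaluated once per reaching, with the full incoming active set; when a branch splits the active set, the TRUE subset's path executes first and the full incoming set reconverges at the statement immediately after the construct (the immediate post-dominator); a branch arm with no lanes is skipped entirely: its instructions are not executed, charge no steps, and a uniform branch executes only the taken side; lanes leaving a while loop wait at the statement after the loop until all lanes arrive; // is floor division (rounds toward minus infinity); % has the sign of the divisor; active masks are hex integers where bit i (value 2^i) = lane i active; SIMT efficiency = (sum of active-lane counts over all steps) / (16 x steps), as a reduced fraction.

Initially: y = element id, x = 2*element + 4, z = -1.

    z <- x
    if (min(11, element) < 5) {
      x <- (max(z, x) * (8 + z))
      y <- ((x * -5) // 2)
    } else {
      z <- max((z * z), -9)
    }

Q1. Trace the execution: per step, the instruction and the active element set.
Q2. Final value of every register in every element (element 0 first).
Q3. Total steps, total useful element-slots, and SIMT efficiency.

step 0: z <- x                       0xffff
step 1: eval (min(11, element) < 5)  0xffff
step 2: x <- (max(z, x) * (8 + z))   0x001f
step 3: y <- ((x * -5) // 2)         0x001f
step 4: z <- max((z * z), -9)        0xffe0

Answer: 5 steps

y: -120,-210,-320,-450,-600,5,6,7,8,9,10,11,12,13,14,15
x: 48,84,128,180,240,14,16,18,20,22,24,26,28,30,32,34
z: 4,6,8,10,12,196,256,324,400,484,576,676,784,900,1024,1156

steps = 5; useful = 53; efficiency = 53/80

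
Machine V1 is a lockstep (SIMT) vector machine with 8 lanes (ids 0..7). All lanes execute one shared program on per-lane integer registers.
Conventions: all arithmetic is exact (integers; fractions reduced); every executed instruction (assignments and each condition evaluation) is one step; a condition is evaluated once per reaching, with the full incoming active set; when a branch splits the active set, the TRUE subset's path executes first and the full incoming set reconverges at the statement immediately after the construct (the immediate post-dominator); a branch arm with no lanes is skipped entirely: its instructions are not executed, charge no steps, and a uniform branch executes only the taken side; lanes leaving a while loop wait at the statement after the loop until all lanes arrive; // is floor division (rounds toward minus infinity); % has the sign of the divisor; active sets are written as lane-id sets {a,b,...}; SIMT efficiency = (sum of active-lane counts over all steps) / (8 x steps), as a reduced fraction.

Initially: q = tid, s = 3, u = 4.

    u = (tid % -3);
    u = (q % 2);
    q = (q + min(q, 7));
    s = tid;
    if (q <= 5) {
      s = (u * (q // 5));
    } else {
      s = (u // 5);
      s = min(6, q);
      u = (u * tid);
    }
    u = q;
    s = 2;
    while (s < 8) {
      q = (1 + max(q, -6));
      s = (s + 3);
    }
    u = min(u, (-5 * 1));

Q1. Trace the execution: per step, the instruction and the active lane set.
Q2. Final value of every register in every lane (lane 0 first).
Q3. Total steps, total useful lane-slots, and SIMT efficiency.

step 0: u <- (tid % -3)              {0,1,2,3,4,5,6,7}
step 1: u <- (q % 2)                 {0,1,2,3,4,5,6,7}
step 2: q <- (q + min(q, 7))         {0,1,2,3,4,5,6,7}
step 3: s <- tid                     {0,1,2,3,4,5,6,7}
step 4: eval (q <= 5)                {0,1,2,3,4,5,6,7}
step 5: s <- (u * (q // 5))          {0,1,2}
step 6: s <- (u // 5)                {3,4,5,6,7}
step 7: s <- min(6, q)               {3,4,5,6,7}
step 8: u <- (u * tid)               {3,4,5,6,7}
step 9: u <- q                       {0,1,2,3,4,5,6,7}
step 10: s <- 2                       {0,1,2,3,4,5,6,7}
step 11: eval (s < 8)                 {0,1,2,3,4,5,6,7}
step 12: q <- (1 + max(q, -6))        {0,1,2,3,4,5,6,7}
step 13: s <- (s + 3)                 {0,1,2,3,4,5,6,7}
step 14: eval (s < 8)                 {0,1,2,3,4,5,6,7}
step 15: q <- (1 + max(q, -6))        {0,1,2,3,4,5,6,7}
step 16: s <- (s + 3)                 {0,1,2,3,4,5,6,7}
step 17: eval (s < 8)                 {0,1,2,3,4,5,6,7}
step 18: u <- min(u, (-5 * 1))        {0,1,2,3,4,5,6,7}

Answer: 19 steps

q: 2,4,6,8,10,12,14,16
s: 8,8,8,8,8,8,8,8
u: -5,-5,-5,-5,-5,-5,-5,-5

steps = 19; useful = 138; efficiency = 138/152 = 69/76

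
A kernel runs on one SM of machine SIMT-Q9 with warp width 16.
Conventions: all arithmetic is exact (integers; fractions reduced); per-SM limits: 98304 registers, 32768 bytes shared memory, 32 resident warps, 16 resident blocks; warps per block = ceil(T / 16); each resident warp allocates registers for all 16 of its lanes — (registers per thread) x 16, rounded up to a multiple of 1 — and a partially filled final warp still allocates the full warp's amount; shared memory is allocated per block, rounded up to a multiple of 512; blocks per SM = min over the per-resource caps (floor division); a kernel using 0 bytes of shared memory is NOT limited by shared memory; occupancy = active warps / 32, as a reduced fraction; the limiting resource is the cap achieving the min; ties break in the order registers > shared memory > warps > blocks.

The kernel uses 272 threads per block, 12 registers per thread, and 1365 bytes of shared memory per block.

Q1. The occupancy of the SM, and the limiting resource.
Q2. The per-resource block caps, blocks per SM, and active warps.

Answer: occupancy 17/32, limited by warps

registers: 30 blocks
shared memory: 21 blocks
warps: 1 block
blocks: 16 blocks

Answer: 1 block, 17 active warps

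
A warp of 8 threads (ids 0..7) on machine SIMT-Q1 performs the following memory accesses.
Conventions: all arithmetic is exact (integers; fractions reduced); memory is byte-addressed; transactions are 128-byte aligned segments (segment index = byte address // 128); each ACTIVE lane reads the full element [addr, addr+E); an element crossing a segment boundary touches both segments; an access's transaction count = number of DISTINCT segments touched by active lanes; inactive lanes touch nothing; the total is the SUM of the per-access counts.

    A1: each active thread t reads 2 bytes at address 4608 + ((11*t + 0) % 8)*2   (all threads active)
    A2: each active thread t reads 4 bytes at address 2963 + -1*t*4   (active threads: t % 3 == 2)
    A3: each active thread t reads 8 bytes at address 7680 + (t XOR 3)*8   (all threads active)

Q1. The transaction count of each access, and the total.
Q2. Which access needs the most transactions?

A1: 1 transaction
A2: 2 transactions
A3: 1 transaction

Answer: 1,2,1; total 4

Answer: A2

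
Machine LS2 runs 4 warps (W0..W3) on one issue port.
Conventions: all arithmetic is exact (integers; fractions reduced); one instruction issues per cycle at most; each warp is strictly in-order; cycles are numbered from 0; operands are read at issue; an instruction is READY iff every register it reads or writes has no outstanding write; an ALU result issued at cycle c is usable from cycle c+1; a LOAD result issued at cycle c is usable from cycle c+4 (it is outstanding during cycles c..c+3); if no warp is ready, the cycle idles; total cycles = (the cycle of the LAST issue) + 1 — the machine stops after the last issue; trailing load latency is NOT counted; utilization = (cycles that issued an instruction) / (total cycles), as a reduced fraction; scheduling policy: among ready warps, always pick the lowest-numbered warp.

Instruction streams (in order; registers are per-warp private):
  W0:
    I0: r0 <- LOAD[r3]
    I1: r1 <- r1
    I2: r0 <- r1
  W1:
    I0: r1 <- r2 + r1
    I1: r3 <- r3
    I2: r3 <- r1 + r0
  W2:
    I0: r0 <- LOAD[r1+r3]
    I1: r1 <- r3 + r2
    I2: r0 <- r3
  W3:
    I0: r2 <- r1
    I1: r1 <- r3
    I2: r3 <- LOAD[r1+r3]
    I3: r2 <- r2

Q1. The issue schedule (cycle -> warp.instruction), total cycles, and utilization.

cycle 0: W0.I0
cycle 1: W0.I1
cycle 2: W1.I0
cycle 3: W1.I1
cycle 4: W0.I2
cycle 5: W1.I2
cycle 6: W2.I0
cycle 7: W2.I1
cycle 8: W3.I0
cycle 9: W3.I1
cycle 10: W2.I2
cycle 11: W3.I2
cycle 12: W3.I3

Answer: 13 cycles, utilization 1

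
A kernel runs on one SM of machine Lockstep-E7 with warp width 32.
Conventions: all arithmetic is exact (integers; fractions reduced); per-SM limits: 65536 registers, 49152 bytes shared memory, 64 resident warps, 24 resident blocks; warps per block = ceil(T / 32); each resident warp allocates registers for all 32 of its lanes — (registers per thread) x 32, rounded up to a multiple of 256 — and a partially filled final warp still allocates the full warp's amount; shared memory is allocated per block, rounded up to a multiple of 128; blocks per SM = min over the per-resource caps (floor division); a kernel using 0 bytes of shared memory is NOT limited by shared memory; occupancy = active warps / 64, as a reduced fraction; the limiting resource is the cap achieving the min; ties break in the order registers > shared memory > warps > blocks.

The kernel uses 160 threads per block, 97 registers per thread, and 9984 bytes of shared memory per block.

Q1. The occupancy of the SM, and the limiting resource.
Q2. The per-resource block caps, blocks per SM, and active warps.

Answer: occupancy 15/64, limited by registers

registers: 3 blocks
shared memory: 4 blocks
warps: 12 blocks
blocks: 24 blocks

Answer: 3 blocks, 15 active warps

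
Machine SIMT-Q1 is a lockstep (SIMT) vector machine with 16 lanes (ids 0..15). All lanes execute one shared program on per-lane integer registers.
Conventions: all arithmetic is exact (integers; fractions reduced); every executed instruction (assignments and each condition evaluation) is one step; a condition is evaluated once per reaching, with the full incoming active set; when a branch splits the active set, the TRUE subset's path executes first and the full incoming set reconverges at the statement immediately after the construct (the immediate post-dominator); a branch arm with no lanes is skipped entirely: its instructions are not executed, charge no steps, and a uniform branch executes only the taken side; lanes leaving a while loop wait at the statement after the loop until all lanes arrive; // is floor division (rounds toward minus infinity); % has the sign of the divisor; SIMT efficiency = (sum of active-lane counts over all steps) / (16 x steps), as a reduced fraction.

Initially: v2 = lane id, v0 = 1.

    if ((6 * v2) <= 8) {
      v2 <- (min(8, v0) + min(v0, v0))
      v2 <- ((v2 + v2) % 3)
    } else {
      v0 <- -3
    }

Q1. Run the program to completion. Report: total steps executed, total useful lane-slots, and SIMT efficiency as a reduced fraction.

Answer: 4 steps, 34 useful, 17/32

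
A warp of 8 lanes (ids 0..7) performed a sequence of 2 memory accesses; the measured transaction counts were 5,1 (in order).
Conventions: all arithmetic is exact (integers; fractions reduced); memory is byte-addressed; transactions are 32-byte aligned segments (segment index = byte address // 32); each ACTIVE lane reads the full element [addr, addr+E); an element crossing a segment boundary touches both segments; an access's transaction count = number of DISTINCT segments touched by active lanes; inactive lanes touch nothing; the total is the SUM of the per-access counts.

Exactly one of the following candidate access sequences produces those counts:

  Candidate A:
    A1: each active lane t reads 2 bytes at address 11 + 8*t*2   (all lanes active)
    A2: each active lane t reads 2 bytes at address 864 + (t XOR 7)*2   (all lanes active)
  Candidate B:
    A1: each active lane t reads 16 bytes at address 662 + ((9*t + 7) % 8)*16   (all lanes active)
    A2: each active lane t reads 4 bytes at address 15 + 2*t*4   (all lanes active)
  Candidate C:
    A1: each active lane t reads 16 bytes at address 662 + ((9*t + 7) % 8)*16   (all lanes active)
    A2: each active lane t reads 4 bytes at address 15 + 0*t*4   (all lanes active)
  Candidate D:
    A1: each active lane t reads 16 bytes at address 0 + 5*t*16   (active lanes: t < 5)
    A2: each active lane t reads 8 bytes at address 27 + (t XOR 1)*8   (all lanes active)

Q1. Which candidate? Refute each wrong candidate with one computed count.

A: A1 gives 4 transactions, not 5
B: A2 gives 3 transactions, not 1
D: A2 gives 3 transactions, not 1
C: all counts match (5,1)

Answer: C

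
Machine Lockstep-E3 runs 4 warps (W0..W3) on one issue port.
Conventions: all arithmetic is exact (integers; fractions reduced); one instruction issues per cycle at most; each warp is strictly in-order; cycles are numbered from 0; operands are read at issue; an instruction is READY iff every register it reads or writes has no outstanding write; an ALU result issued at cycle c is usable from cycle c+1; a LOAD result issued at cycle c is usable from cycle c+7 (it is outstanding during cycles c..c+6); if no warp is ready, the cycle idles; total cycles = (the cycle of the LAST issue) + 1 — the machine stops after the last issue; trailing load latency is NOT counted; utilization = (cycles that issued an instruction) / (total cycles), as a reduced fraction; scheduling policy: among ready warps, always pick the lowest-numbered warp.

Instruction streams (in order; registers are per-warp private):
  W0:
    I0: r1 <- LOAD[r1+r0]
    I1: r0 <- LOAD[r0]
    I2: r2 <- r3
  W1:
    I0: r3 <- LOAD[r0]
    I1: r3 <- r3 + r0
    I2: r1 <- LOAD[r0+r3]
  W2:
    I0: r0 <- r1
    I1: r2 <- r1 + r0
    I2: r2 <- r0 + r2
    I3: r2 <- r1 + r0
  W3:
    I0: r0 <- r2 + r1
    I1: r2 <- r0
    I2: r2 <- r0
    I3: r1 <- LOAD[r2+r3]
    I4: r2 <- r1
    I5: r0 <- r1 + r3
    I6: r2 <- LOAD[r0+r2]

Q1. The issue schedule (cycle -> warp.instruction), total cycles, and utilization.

cycle 0: W0.I0
cycle 1: W0.I1
cycle 2: W0.I2
cycle 3: W1.I0
cycle 4: W2.I0
cycle 5: W2.I1
cycle 6: W2.I2
cycle 7: W2.I3
cycle 8: W3.I0
cycle 9: W3.I1
cycle 10: W1.I1
cycle 11: W1.I2
cycle 12: W3.I2
cycle 13: W3.I3
cycle 14: idle
cycle 15: idle
cycle 16: idle
cycle 17: idle
cycle 18: idle
cycle 19: idle
cycle 20: W3.I4
cycle 21: W3.I5
cycle 22: W3.I6

Answer: 23 cycles, utilization 17/23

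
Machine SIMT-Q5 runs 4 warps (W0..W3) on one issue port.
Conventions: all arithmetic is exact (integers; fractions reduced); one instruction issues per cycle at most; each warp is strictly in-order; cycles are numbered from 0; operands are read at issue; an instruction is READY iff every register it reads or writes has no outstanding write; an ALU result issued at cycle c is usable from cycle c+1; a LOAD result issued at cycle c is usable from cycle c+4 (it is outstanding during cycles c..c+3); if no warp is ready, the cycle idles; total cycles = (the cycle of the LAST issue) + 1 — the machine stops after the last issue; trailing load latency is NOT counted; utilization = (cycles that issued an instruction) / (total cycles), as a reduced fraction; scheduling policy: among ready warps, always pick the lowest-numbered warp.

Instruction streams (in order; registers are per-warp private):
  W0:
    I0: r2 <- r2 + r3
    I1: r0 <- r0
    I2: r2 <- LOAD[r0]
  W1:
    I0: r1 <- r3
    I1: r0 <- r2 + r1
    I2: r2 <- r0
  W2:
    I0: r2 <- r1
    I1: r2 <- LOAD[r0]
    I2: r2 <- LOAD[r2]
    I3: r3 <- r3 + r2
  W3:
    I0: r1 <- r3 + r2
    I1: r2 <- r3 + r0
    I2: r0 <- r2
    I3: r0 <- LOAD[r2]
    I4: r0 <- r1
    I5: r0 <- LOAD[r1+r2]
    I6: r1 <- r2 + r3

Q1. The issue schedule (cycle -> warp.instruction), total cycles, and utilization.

cycle 0: W0.I0
cycle 1: W0.I1
cycle 2: W0.I2
cycle 3: W1.I0
cycle 4: W1.I1
cycle 5: W1.I2
cycle 6: W2.I0
cycle 7: W2.I1
cycle 8: W3.I0
cycle 9: W3.I1
cycle 10: W3.I2
cycle 11: W2.I2
cycle 12: W3.I3
cycle 13: idle
cycle 14: idle
cycle 15: W2.I3
cycle 16: W3.I4
cycle 17: W3.I5
cycle 18: W3.I6

Answer: 19 cycles, utilization 17/19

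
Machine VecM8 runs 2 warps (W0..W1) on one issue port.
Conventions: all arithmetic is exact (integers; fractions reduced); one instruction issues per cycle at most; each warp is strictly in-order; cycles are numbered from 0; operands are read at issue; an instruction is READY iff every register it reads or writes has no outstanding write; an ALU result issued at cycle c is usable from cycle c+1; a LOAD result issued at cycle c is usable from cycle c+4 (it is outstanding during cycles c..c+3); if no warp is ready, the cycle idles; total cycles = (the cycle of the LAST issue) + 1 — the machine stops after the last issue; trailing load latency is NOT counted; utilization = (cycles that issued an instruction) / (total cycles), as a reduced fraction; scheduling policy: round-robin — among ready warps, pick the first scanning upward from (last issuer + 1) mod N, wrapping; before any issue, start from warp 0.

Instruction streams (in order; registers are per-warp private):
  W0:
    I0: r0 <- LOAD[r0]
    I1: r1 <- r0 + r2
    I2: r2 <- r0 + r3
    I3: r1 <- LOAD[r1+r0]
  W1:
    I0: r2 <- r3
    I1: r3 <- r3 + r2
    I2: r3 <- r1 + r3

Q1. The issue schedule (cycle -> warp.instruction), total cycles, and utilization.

cycle 0: W0.I0
cycle 1: W1.I0
cycle 2: W1.I1
cycle 3: W1.I2
cycle 4: W0.I1
cycle 5: W0.I2
cycle 6: W0.I3

Answer: 7 cycles, utilization 1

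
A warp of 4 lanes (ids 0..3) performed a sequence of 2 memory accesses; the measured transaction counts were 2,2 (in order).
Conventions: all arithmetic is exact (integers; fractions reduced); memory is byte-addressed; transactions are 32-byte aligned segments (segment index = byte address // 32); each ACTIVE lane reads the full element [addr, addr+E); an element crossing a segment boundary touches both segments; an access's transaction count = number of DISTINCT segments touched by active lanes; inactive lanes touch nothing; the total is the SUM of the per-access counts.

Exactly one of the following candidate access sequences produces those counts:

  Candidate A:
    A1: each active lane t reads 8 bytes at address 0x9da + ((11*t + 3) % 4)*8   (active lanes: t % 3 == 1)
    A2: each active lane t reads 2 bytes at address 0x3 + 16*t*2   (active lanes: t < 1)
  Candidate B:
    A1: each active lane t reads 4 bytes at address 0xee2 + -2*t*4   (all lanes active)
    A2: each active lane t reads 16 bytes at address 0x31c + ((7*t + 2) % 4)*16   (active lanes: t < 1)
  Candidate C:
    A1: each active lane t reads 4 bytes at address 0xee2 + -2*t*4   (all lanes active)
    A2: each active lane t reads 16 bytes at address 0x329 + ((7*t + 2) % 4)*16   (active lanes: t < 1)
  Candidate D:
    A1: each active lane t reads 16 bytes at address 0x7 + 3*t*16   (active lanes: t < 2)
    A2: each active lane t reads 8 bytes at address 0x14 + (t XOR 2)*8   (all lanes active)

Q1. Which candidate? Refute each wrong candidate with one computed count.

A: A1 gives 1 transaction, not 2
C: A2 gives 1 transaction, not 2
D: A1 gives 3 transactions, not 2
B: all counts match (2,2)

Answer: B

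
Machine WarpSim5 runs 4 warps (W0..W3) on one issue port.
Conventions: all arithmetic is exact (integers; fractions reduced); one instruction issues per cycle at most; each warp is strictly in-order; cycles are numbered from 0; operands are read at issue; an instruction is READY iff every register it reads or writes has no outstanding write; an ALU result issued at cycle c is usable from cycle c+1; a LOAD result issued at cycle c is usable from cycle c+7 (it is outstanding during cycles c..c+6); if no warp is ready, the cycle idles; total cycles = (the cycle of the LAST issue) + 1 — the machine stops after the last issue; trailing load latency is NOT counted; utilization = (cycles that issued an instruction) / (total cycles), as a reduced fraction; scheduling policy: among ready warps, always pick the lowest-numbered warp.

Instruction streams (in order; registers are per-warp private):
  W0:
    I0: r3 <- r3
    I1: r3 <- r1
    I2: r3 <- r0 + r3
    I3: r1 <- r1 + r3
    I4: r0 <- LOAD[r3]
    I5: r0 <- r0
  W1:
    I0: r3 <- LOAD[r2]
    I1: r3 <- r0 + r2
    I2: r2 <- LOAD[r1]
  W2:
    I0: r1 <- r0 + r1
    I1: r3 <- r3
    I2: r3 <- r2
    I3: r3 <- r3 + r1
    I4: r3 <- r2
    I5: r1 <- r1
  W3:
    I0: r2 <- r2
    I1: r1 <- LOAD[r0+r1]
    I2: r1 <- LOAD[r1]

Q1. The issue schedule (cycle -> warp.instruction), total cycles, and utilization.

cycle 0: W0.I0
cycle 1: W0.I1
cycle 2: W0.I2
cycle 3: W0.I3
cycle 4: W0.I4
cycle 5: W1.I0
cycle 6: W2.I0
cycle 7: W2.I1
cycle 8: W2.I2
cycle 9: W2.I3
cycle 10: W2.I4
cycle 11: W0.I5
cycle 12: W1.I1
cycle 13: W1.I2
cycle 14: W2.I5
cycle 15: W3.I0
cycle 16: W3.I1
cycle 17: idle
cycle 18: idle
cycle 19: idle
cycle 20: idle
cycle 21: idle
cycle 22: idle
cycle 23: W3.I2

Answer: 24 cycles, utilization 3/4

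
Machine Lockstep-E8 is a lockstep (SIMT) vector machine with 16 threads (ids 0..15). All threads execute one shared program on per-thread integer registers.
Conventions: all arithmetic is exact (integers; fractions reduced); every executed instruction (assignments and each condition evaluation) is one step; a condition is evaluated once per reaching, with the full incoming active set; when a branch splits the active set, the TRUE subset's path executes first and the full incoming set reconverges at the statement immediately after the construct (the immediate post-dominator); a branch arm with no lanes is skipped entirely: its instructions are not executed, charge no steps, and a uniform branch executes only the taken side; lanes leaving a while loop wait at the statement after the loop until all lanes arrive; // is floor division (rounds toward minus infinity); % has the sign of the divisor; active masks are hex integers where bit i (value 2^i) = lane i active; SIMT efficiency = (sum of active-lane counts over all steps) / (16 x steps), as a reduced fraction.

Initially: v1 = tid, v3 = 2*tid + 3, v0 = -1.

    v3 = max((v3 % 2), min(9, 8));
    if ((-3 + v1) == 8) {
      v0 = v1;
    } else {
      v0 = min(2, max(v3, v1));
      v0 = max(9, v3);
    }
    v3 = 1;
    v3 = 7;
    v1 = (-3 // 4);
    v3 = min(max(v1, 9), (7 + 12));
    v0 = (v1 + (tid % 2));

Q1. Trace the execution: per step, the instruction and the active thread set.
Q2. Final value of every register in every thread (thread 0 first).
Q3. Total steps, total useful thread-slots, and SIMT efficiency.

step 0: v3 <- max((v3 % 2), min(9, 8)) 0xffff
step 1: eval ((-3 + v1) == 8)        0xffff
step 2: v0 <- v1                     0x0800
step 3: v0 <- min(2, max(v3, v1))    0xf7ff
step 4: v0 <- max(9, v3)             0xf7ff
step 5: v3 <- 1                      0xffff
step 6: v3 <- 7                      0xffff
step 7: v1 <- (-3 // 4)              0xffff
step 8: v3 <- min(max(v1, 9), (7 + 12)) 0xffff
step 9: v0 <- (v1 + (tid % 2))       0xffff

Answer: 10 steps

v1: -1,-1,-1,-1,-1,-1,-1,-1,-1,-1,-1,-1,-1,-1,-1,-1
v3: 9,9,9,9,9,9,9,9,9,9,9,9,9,9,9,9
v0: -1,0,-1,0,-1,0,-1,0,-1,0,-1,0,-1,0,-1,0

steps = 10; useful = 143; efficiency = 143/160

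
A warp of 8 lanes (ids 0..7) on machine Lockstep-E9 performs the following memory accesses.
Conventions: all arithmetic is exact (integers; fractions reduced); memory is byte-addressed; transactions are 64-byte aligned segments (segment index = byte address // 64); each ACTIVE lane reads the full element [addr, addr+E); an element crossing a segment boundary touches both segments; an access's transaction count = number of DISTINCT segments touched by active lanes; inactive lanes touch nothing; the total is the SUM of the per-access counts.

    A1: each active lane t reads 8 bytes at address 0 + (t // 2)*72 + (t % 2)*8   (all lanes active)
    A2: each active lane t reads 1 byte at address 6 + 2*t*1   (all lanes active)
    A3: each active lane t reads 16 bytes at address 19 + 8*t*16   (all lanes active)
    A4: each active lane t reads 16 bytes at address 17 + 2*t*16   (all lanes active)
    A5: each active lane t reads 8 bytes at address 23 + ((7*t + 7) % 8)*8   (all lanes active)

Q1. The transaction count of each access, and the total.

A1: 4 transactions
A2: 1 transaction
A3: 8 transactions
A4: 5 transactions
A5: 2 transactions

Answer: 4,1,8,5,2; total 20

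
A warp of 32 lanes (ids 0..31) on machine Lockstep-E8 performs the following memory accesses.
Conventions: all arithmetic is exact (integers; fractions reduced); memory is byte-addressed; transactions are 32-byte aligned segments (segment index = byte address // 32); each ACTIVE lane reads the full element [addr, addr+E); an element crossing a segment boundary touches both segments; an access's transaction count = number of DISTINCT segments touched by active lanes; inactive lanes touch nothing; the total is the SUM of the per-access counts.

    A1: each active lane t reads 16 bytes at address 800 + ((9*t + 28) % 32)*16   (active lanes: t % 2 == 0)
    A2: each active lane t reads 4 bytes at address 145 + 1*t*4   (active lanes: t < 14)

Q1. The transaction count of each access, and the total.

A1: 16 transactions
A2: 3 transactions

Answer: 16,3; total 19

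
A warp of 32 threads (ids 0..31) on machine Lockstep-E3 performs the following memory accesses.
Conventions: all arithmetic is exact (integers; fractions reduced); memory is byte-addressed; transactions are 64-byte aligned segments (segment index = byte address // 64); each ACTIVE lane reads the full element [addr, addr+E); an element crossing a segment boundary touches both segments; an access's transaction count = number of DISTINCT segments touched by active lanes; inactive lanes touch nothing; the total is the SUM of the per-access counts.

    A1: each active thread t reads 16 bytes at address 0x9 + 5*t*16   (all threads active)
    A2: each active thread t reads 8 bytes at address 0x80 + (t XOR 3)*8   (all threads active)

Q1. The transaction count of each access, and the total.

A1: 40 transactions
A2: 4 transactions

Answer: 40,4; total 44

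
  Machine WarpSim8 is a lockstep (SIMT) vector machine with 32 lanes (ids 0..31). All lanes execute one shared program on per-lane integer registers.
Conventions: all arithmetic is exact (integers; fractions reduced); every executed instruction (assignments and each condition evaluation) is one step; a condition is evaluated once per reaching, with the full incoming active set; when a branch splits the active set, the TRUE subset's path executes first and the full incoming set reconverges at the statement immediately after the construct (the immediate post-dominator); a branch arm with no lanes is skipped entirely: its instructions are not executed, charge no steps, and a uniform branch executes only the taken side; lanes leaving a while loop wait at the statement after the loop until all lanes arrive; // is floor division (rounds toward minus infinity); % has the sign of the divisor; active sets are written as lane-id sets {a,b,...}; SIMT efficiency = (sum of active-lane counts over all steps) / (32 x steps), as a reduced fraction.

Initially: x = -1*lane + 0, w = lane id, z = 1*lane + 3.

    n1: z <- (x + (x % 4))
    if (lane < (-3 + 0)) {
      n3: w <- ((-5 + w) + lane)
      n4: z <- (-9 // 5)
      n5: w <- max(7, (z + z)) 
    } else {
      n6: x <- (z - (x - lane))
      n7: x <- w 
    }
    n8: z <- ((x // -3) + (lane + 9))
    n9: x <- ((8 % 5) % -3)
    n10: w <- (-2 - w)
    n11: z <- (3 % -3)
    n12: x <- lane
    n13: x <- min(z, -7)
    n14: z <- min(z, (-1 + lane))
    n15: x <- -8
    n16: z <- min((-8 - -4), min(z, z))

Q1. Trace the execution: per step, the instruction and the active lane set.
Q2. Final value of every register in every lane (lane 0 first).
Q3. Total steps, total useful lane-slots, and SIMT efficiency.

step 0: z <- (x + (x % 4))           {0,1,2,3,4,5,6,7,8,9,10,11,12,13,14,15,16,17,18,19,20,21,22,23,24,25,26,27,28,29,30,31}
step 1: eval (lane < (-3 + 0))       {0,1,2,3,4,5,6,7,8,9,10,11,12,13,14,15,16,17,18,19,20,21,22,23,24,25,26,27,28,29,30,31}
step 2: x <- (z - (x - lane))        {0,1,2,3,4,5,6,7,8,9,10,11,12,13,14,15,16,17,18,19,20,21,22,23,24,25,26,27,28,29,30,31}
step 3: x <- w                       {0,1,2,3,4,5,6,7,8,9,10,11,12,13,14,15,16,17,18,19,20,21,22,23,24,25,26,27,28,29,30,31}
step 4: z <- ((x // -3) + (lane + 9)) {0,1,2,3,4,5,6,7,8,9,10,11,12,13,14,15,16,17,18,19,20,21,22,23,24,25,26,27,28,29,30,31}
step 5: x <- ((8 % 5) % -3)          {0,1,2,3,4,5,6,7,8,9,10,11,12,13,14,15,16,17,18,19,20,21,22,23,24,25,26,27,28,29,30,31}
step 6: w <- (-2 - w)                {0,1,2,3,4,5,6,7,8,9,10,11,12,13,14,15,16,17,18,19,20,21,22,23,24,25,26,27,28,29,30,31}
step 7: z <- (3 % -3)                {0,1,2,3,4,5,6,7,8,9,10,11,12,13,14,15,16,17,18,19,20,21,22,23,24,25,26,27,28,29,30,31}
step 8: x <- lane                    {0,1,2,3,4,5,6,7,8,9,10,11,12,13,14,15,16,17,18,19,20,21,22,23,24,25,26,27,28,29,30,31}
step 9: x <- min(z, -7)              {0,1,2,3,4,5,6,7,8,9,10,11,12,13,14,15,16,17,18,19,20,21,22,23,24,25,26,27,28,29,30,31}
step 10: z <- min(z, (-1 + lane))     {0,1,2,3,4,5,6,7,8,9,10,11,12,13,14,15,16,17,18,19,20,21,22,23,24,25,26,27,28,29,30,31}
step 11: x <- -8                      {0,1,2,3,4,5,6,7,8,9,10,11,12,13,14,15,16,17,18,19,20,21,22,23,24,25,26,27,28,29,30,31}
step 12: z <- min((-8 - -4), min(z, z)) {0,1,2,3,4,5,6,7,8,9,10,11,12,13,14,15,16,17,18,19,20,21,22,23,24,25,26,27,28,29,30,31}

Answer: 13 steps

x: -8,-8,-8,-8,-8,-8,-8,-8,-8,-8,-8,-8,-8,-8,-8,-8,-8,-8,-8,-8,-8,-8,-8,-8,-8,-8,-8,-8,-8,-8,-8,-8
w: -2,-3,-4,-5,-6,-7,-8,-9,-10,-11,-12,-13,-14,-15,-16,-17,-18,-19,-20,-21,-22,-23,-24,-25,-26,-27,-28,-29,-30,-31,-32,-33
z: -4,-4,-4,-4,-4,-4,-4,-4,-4,-4,-4,-4,-4,-4,-4,-4,-4,-4,-4,-4,-4,-4,-4,-4,-4,-4,-4,-4,-4,-4,-4,-4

steps = 13; useful = 416; efficiency = 416/416 = 1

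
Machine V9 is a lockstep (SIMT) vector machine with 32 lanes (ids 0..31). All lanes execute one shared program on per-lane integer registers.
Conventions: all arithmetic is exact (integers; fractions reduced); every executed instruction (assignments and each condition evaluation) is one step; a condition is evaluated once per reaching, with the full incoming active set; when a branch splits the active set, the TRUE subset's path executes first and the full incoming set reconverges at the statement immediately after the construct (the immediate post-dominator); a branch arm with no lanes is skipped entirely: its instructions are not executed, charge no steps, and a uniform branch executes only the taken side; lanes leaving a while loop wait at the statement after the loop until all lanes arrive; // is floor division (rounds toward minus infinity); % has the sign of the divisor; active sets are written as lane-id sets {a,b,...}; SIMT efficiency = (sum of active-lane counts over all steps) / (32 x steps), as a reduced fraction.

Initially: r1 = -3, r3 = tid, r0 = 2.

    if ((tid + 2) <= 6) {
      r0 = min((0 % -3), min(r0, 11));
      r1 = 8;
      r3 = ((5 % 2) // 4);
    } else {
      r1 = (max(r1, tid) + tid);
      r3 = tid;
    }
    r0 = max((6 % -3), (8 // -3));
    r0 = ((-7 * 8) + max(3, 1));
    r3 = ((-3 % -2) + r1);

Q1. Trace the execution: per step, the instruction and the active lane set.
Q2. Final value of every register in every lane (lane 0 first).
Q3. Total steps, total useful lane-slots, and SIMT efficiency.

step 0: eval ((tid + 2) <= 6)        {0,1,2,3,4,5,6,7,8,9,10,11,12,13,14,15,16,17,18,19,20,21,22,23,24,25,26,27,28,29,30,31}
step 1: r0 <- min((0 % -3), min(r0, 11)) {0,1,2,3,4}
step 2: r1 <- 8                      {0,1,2,3,4}
step 3: r3 <- ((5 % 2) // 4)         {0,1,2,3,4}
step 4: r1 <- (max(r1, tid) + tid)   {5,6,7,8,9,10,11,12,13,14,15,16,17,18,19,20,21,22,23,24,25,26,27,28,29,30,31}
step 5: r3 <- tid                    {5,6,7,8,9,10,11,12,13,14,15,16,17,18,19,20,21,22,23,24,25,26,27,28,29,30,31}
step 6: r0 <- max((6 % -3), (8 // -3)) {0,1,2,3,4,5,6,7,8,9,10,11,12,13,14,15,16,17,18,19,20,21,22,23,24,25,26,27,28,29,30,31}
step 7: r0 <- ((-7 * 8) + max(3, 1)) {0,1,2,3,4,5,6,7,8,9,10,11,12,13,14,15,16,17,18,19,20,21,22,23,24,25,26,27,28,29,30,31}
step 8: r3 <- ((-3 % -2) + r1)       {0,1,2,3,4,5,6,7,8,9,10,11,12,13,14,15,16,17,18,19,20,21,22,23,24,25,26,27,28,29,30,31}

Answer: 9 steps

r1: 8,8,8,8,8,10,12,14,16,18,20,22,24,26,28,30,32,34,36,38,40,42,44,46,48,50,52,54,56,58,60,62
r3: 7,7,7,7,7,9,11,13,15,17,19,21,23,25,27,29,31,33,35,37,39,41,43,45,47,49,51,53,55,57,59,61
r0: -53,-53,-53,-53,-53,-53,-53,-53,-53,-53,-53,-53,-53,-53,-53,-53,-53,-53,-53,-53,-53,-53,-53,-53,-53,-53,-53,-53,-53,-53,-53,-53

steps = 9; useful = 197; efficiency = 197/288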